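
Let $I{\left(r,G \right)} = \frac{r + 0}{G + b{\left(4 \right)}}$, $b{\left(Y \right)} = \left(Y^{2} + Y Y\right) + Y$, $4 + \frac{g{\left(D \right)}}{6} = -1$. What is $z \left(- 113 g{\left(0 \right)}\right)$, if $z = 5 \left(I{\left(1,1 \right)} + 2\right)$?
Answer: $\frac{1271250}{37} \approx 34358.0$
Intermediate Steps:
$g{\left(D \right)} = -30$ ($g{\left(D \right)} = -24 + 6 \left(-1\right) = -24 - 6 = -30$)
$b{\left(Y \right)} = Y + 2 Y^{2}$ ($b{\left(Y \right)} = \left(Y^{2} + Y^{2}\right) + Y = 2 Y^{2} + Y = Y + 2 Y^{2}$)
$I{\left(r,G \right)} = \frac{r}{36 + G}$ ($I{\left(r,G \right)} = \frac{r + 0}{G + 4 \left(1 + 2 \cdot 4\right)} = \frac{r}{G + 4 \left(1 + 8\right)} = \frac{r}{G + 4 \cdot 9} = \frac{r}{G + 36} = \frac{r}{36 + G}$)
$z = \frac{375}{37}$ ($z = 5 \left(1 \frac{1}{36 + 1} + 2\right) = 5 \left(1 \cdot \frac{1}{37} + 2\right) = 5 \left(\frac{1}{37} + 2\right) = 5 \cdot \frac{75}{37} = \frac{375}{37} \approx 10.135$)
$z \left(- 113 g{\left(0 \right)}\right) = \frac{375 \left(\left(-113\right) \left(-30\right)\right)}{37} = \frac{375}{37} \cdot 3390 = \frac{1271250}{37}$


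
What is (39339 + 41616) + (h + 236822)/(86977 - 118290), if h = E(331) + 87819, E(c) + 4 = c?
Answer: 2534618947/31313 ≈ 80945.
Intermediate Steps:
E(c) = -4 + c
h = 88146 (h = (-4 + 331) + 87819 = 327 + 87819 = 88146)
(39339 + 41616) + (h + 236822)/(86977 - 118290) = (39339 + 41616) + (88146 + 236822)/(86977 - 118290) = 80955 + 324968/(-31313) = 80955 + 324968*(-1/31313) = 80955 - 324968/31313 = 2534618947/31313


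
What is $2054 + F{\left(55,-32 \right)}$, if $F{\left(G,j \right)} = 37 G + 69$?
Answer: $4158$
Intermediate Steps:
$F{\left(G,j \right)} = 69 + 37 G$
$2054 + F{\left(55,-32 \right)} = 2054 + \left(69 + 37 \cdot 55\right) = 2054 + \left(69 + 2035\right) = 2054 + 2104 = 4158$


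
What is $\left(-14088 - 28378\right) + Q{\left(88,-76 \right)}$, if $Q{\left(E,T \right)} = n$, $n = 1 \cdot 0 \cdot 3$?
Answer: $-42466$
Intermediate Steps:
$n = 0$ ($n = 0 \cdot 3 = 0$)
$Q{\left(E,T \right)} = 0$
$\left(-14088 - 28378\right) + Q{\left(88,-76 \right)} = \left(-14088 - 28378\right) + 0 = -42466 + 0 = -42466$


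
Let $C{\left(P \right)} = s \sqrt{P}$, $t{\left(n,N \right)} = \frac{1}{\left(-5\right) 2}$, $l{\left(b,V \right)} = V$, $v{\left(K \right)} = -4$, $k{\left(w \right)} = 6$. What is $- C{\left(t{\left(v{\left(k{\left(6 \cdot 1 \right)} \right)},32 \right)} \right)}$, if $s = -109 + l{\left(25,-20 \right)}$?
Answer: $\frac{129 i \sqrt{10}}{10} \approx 40.793 i$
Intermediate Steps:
$s = -129$ ($s = -109 - 20 = -129$)
$t{\left(n,N \right)} = - \frac{1}{10}$ ($t{\left(n,N \right)} = \frac{1}{-10} = - \frac{1}{10}$)
$C{\left(P \right)} = - 129 \sqrt{P}$
$- C{\left(t{\left(v{\left(k{\left(6 \cdot 1 \right)} \right)},32 \right)} \right)} = - \left(-129\right) \sqrt{- \frac{1}{10}} = - \left(-129\right) \frac{i \sqrt{10}}{10} = - \frac{\left(-129\right) i \sqrt{10}}{10} = \frac{129 i \sqrt{10}}{10}$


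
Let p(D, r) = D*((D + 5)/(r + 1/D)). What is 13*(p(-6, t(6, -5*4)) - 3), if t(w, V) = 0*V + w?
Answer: -897/35 ≈ -25.629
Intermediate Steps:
t(w, V) = w (t(w, V) = 0 + w = w)
p(D, r) = D*(5 + D)/(r + 1/D) (p(D, r) = D*((5 + D)/(r + 1/D)) = D*(5 + D)/(r + 1/D))
13*(p(-6, t(6, -5*4)) - 3) = 13*((-6)²*(5 - 6)/(1 - 6*6) - 3) = 13*(36*(-1)/(1 - 36) - 3) = 13*(36*(-1)/(-35) - 3) = 13*(36*(-1/35)*(-1) - 3) = 13*(36/35 - 3) = 13*(-69/35) = -897/35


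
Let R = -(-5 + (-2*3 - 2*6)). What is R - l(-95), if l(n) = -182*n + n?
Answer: -17172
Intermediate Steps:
l(n) = -181*n
R = 23 (R = -(-5 + (-6 - 12)) = -(-5 - 18) = -1*(-23) = 23)
R - l(-95) = 23 - (-181)*(-95) = 23 - 1*17195 = 23 - 17195 = -17172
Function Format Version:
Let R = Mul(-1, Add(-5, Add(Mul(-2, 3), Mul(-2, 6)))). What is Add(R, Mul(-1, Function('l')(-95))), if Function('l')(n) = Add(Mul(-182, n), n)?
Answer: -17172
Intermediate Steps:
Function('l')(n) = Mul(-181, n)
R = 23 (R = Mul(-1, Add(-5, Add(-6, -12))) = Mul(-1, Add(-5, -18)) = Mul(-1, -23) = 23)
Add(R, Mul(-1, Function('l')(-95))) = Add(23, Mul(-1, Mul(-181, -95))) = Add(23, Mul(-1, 17195)) = Add(23, -17195) = -17172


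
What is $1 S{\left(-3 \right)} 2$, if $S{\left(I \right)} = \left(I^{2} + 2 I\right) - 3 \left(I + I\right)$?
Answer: $42$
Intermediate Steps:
$S{\left(I \right)} = I^{2} - 4 I$ ($S{\left(I \right)} = \left(I^{2} + 2 I\right) - 3 \cdot 2 I = \left(I^{2} + 2 I\right) - 6 I = I^{2} - 4 I$)
$1 S{\left(-3 \right)} 2 = 1 \left(- 3 \left(-4 - 3\right)\right) 2 = 1 \left(\left(-3\right) \left(-7\right)\right) 2 = 1 \cdot 21 \cdot 2 = 21 \cdot 2 = 42$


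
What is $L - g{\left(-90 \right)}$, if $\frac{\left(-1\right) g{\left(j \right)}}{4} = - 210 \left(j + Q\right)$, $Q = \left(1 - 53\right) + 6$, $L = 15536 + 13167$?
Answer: $142943$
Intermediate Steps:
$L = 28703$
$Q = -46$ ($Q = -52 + 6 = -46$)
$g{\left(j \right)} = -38640 + 840 j$ ($g{\left(j \right)} = - 4 \left(- 210 \left(j - 46\right)\right) = - 4 \left(- 210 \left(-46 + j\right)\right) = - 4 \left(9660 - 210 j\right) = -38640 + 840 j$)
$L - g{\left(-90 \right)} = 28703 - \left(-38640 + 840 \left(-90\right)\right) = 28703 - \left(-38640 - 75600\right) = 28703 - -114240 = 28703 + 114240 = 142943$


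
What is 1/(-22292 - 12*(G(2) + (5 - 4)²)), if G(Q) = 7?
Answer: -1/22388 ≈ -4.4667e-5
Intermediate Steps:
1/(-22292 - 12*(G(2) + (5 - 4)²)) = 1/(-22292 - 12*(7 + (5 - 4)²)) = 1/(-22292 - 12*(7 + 1²)) = 1/(-22292 - 12*(7 + 1)) = 1/(-22292 - 12*8) = 1/(-22292 - 96) = 1/(-22388) = -1/22388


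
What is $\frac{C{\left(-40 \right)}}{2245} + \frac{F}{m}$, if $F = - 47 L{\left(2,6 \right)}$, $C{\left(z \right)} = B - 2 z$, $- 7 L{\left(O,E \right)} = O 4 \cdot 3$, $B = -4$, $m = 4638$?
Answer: $\frac{833296}{12147695} \approx 0.068597$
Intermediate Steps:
$L{\left(O,E \right)} = - \frac{12 O}{7}$ ($L{\left(O,E \right)} = - \frac{O 4 \cdot 3}{7} = - \frac{4 O 3}{7} = - \frac{12 O}{7}$)
$C{\left(z \right)} = -4 - 2 z$
$F = \frac{1128}{7}$ ($F = - 47 \left(\left(- \frac{12}{7}\right) 2\right) = \left(-47\right) \left(- \frac{24}{7}\right) = \frac{1128}{7} \approx 161.14$)
$\frac{C{\left(-40 \right)}}{2245} + \frac{F}{m} = \frac{-4 - -80}{2245} + \frac{1128}{7 \cdot 4638} = \left(-4 + 80\right) \frac{1}{2245} + \frac{1128}{7} \cdot \frac{1}{4638} = 76 \cdot \frac{1}{2245} + \frac{188}{5411} = \frac{76}{2245} + \frac{188}{5411} = \frac{833296}{12147695}$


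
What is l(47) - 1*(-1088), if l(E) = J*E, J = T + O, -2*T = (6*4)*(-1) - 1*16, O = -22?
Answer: 994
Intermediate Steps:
T = 20 (T = -((6*4)*(-1) - 1*16)/2 = -(24*(-1) - 16)/2 = -(-24 - 16)/2 = -½*(-40) = 20)
J = -2 (J = 20 - 22 = -2)
l(E) = -2*E
l(47) - 1*(-1088) = -2*47 - 1*(-1088) = -94 + 1088 = 994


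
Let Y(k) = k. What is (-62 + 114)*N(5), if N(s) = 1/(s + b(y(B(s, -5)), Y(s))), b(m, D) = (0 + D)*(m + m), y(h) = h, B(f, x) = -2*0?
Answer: 52/5 ≈ 10.400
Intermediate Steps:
B(f, x) = 0
b(m, D) = 2*D*m (b(m, D) = D*(2*m) = 2*D*m)
N(s) = 1/s (N(s) = 1/(s + 2*s*0) = 1/(s + 0) = 1/s)
(-62 + 114)*N(5) = (-62 + 114)/5 = 52*(⅕) = 52/5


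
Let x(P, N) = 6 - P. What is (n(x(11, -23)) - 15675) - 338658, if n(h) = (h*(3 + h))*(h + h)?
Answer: -354433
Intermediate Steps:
n(h) = 2*h**2*(3 + h) (n(h) = (h*(3 + h))*(2*h) = 2*h**2*(3 + h))
(n(x(11, -23)) - 15675) - 338658 = (2*(6 - 1*11)**2*(3 + (6 - 1*11)) - 15675) - 338658 = (2*(6 - 11)**2*(3 + (6 - 11)) - 15675) - 338658 = (2*(-5)**2*(3 - 5) - 15675) - 338658 = (2*25*(-2) - 15675) - 338658 = (-100 - 15675) - 338658 = -15775 - 338658 = -354433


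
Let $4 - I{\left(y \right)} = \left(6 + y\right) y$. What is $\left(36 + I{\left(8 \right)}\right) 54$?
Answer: $-3888$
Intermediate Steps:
$I{\left(y \right)} = 4 - y \left(6 + y\right)$ ($I{\left(y \right)} = 4 - \left(6 + y\right) y = 4 - y \left(6 + y\right)$)
$\left(36 + I{\left(8 \right)}\right) 54 = \left(36 - 108\right) 54 = \left(-72\right) 54 = -3888$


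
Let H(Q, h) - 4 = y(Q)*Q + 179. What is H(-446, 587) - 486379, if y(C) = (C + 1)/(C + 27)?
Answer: -203914594/419 ≈ -4.8667e+5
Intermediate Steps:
y(C) = (1 + C)/(27 + C)
H(Q, h) = 183 + Q*(1 + Q)/(27 + Q) (H(Q, h) = 4 + (((1 + Q)/(27 + Q))*Q + 179) = 4 + (Q*(1 + Q)/(27 + Q) + 179) = 4 + (179 + Q*(1 + Q)/(27 + Q)) = 183 + Q*(1 + Q)/(27 + Q))
H(-446, 587) - 486379 = (4941 + (-446)² + 184*(-446))/(27 - 446) - 486379 = (4941 + 198916 - 82064)/(-419) - 486379 = -1/419*121793 - 486379 = -121793/419 - 486379 = -203914594/419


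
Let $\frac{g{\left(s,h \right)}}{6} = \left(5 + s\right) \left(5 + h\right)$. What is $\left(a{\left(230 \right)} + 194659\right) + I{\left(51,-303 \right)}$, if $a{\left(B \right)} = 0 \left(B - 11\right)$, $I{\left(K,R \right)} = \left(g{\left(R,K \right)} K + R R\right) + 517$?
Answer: $-4819543$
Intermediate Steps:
$g{\left(s,h \right)} = 6 \left(5 + h\right) \left(5 + s\right)$ ($g{\left(s,h \right)} = 6 \left(5 + s\right) \left(5 + h\right) = 6 \left(5 + h\right) \left(5 + s\right)$)
$I{\left(K,R \right)} = 517 + R^{2} + K \left(150 + 30 K + 30 R + 6 K R\right)$ ($I{\left(K,R \right)} = \left(\left(150 + 30 K + 30 R + 6 K R\right) K + R R\right) + 517 = \left(K \left(150 + 30 K + 30 R + 6 K R\right) + R^{2}\right) + 517 = \left(R^{2} + K \left(150 + 30 K + 30 R + 6 K R\right)\right) + 517 = 517 + R^{2} + K \left(150 + 30 K + 30 R + 6 K R\right)$)
$a{\left(B \right)} = 0$ ($a{\left(B \right)} = 0 \left(-11 + B\right) = 0$)
$\left(a{\left(230 \right)} + 194659\right) + I{\left(51,-303 \right)} = \left(0 + 194659\right) + \left(517 + \left(-303\right)^{2} + 6 \cdot 51 \left(25 + 5 \cdot 51 + 5 \left(-303\right) + 51 \left(-303\right)\right)\right) = 194659 + \left(517 + 91809 + 6 \cdot 51 \left(25 + 255 - 1515 - 15453\right)\right) = 194659 + \left(517 + 91809 + 6 \cdot 51 \left(-16688\right)\right) = 194659 + \left(517 + 91809 - 5106528\right) = 194659 - 5014202 = -4819543$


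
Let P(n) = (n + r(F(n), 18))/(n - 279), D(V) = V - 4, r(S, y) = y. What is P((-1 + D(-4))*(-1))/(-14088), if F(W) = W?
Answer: 1/140880 ≈ 7.0982e-6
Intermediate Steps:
D(V) = -4 + V
P(n) = (18 + n)/(-279 + n) (P(n) = (n + 18)/(n - 279) = (18 + n)/(-279 + n))
P((-1 + D(-4))*(-1))/(-14088) = ((18 + (-1 + (-4 - 4))*(-1))/(-279 + (-1 + (-4 - 4))*(-1)))/(-14088) = ((18 + (-1 - 8)*(-1))/(-279 + (-1 - 8)*(-1)))*(-1/14088) = ((18 - 9*(-1))/(-279 - 9*(-1)))*(-1/14088) = ((18 + 9)/(-279 + 9))*(-1/14088) = (27/(-270))*(-1/14088) = -1/270*27*(-1/14088) = -1/10*(-1/14088) = 1/140880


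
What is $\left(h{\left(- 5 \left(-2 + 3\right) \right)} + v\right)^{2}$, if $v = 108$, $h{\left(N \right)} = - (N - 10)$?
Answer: $15129$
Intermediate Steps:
$h{\left(N \right)} = 10 - N$ ($h{\left(N \right)} = - (-10 + N) = 10 - N$)
$\left(h{\left(- 5 \left(-2 + 3\right) \right)} + v\right)^{2} = \left(\left(10 - - 5 \left(-2 + 3\right)\right) + 108\right)^{2} = \left(\left(10 - \left(-5\right) 1\right) + 108\right)^{2} = \left(\left(10 - -5\right) + 108\right)^{2} = \left(\left(10 + 5\right) + 108\right)^{2} = \left(15 + 108\right)^{2} = 123^{2} = 15129$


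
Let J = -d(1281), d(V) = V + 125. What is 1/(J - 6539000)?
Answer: -1/6540406 ≈ -1.5290e-7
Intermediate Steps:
d(V) = 125 + V
J = -1406 (J = -(125 + 1281) = -1*1406 = -1406)
1/(J - 6539000) = 1/(-1406 - 6539000) = 1/(-6540406) = -1/6540406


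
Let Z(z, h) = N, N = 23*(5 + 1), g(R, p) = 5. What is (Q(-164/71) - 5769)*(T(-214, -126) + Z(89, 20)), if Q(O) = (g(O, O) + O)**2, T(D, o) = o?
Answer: -348540576/5041 ≈ -69141.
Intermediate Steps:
N = 138 (N = 23*6 = 138)
Q(O) = (5 + O)**2
Z(z, h) = 138
(Q(-164/71) - 5769)*(T(-214, -126) + Z(89, 20)) = ((5 - 164/71)**2 - 5769)*(-126 + 138) = ((5 - 164*1/71)**2 - 5769)*12 = ((5 - 164/71)**2 - 5769)*12 = ((191/71)**2 - 5769)*12 = (36481/5041 - 5769)*12 = -29045048/5041*12 = -348540576/5041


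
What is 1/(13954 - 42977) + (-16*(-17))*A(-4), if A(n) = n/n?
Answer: 7894255/29023 ≈ 272.00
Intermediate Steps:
A(n) = 1
1/(13954 - 42977) + (-16*(-17))*A(-4) = 1/(13954 - 42977) - 16*(-17)*1 = 1/(-29023) + 272*1 = -1/29023 + 272 = 7894255/29023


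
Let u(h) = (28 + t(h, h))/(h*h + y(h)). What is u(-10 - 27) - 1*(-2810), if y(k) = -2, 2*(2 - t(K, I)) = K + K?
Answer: 3841337/1367 ≈ 2810.0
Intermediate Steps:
t(K, I) = 2 - K (t(K, I) = 2 - (K + K)/2 = 2 - K)
u(h) = (30 - h)/(-2 + h²) (u(h) = (28 + (2 - h))/(h*h - 2) = (30 - h)/(h² - 2) = (30 - h)/(-2 + h²))
u(-10 - 27) - 1*(-2810) = (30 - (-10 - 27))/(-2 + (-10 - 27)²) - 1*(-2810) = (30 - 1*(-37))/(-2 + (-37)²) + 2810 = (30 + 37)/(-2 + 1369) + 2810 = 67/1367 + 2810 = 3841337/1367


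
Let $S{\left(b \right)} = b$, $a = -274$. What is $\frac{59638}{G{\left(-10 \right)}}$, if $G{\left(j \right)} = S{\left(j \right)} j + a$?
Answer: $- \frac{29819}{87} \approx -342.75$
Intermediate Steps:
$G{\left(j \right)} = -274 + j^{2}$ ($G{\left(j \right)} = j j - 274 = j^{2} - 274 = -274 + j^{2}$)
$\frac{59638}{G{\left(-10 \right)}} = \frac{59638}{-274 + \left(-10\right)^{2}} = \frac{59638}{-274 + 100} = \frac{59638}{-174} = 59638 \left(- \frac{1}{174}\right) = - \frac{29819}{87}$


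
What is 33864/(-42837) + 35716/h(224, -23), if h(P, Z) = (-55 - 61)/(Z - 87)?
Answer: 14024363658/414091 ≈ 33868.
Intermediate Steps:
h(P, Z) = -116/(-87 + Z)
33864/(-42837) + 35716/h(224, -23) = 33864/(-42837) + 35716/((-116/(-87 - 23))) = 33864*(-1/42837) + 35716/((-116/(-110))) = -11288/14279 + 35716/((-116*(-1/110))) = -11288/14279 + 35716/(58/55) = -11288/14279 + 35716*(55/58) = -11288/14279 + 982190/29 = 14024363658/414091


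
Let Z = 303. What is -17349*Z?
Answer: -5256747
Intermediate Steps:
-17349*Z = -17349*303 = -5256747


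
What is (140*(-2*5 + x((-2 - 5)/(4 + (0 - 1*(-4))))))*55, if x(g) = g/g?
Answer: -69300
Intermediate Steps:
x(g) = 1
(140*(-2*5 + x((-2 - 5)/(4 + (0 - 1*(-4))))))*55 = (140*(-2*5 + 1))*55 = (140*(-10 + 1))*55 = (140*(-9))*55 = -1260*55 = -69300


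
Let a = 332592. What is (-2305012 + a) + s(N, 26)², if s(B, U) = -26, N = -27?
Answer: -1971744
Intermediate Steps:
(-2305012 + a) + s(N, 26)² = (-2305012 + 332592) + (-26)² = -1972420 + 676 = -1971744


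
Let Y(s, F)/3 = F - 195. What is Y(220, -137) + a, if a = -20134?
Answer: -21130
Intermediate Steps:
Y(s, F) = -585 + 3*F (Y(s, F) = 3*(F - 195) = 3*(-195 + F) = -585 + 3*F)
Y(220, -137) + a = (-585 + 3*(-137)) - 20134 = (-585 - 411) - 20134 = -996 - 20134 = -21130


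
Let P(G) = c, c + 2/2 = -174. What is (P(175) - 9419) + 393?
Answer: -9201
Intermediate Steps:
c = -175 (c = -1 - 174 = -175)
P(G) = -175
(P(175) - 9419) + 393 = (-175 - 9419) + 393 = -9594 + 393 = -9201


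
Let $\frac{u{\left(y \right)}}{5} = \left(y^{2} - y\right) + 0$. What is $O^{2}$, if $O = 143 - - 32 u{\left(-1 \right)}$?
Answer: $214369$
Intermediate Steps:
$u{\left(y \right)} = - 5 y + 5 y^{2}$ ($u{\left(y \right)} = 5 \left(\left(y^{2} - y\right) + 0\right) = 5 \left(y^{2} - y\right) = - 5 y + 5 y^{2}$)
$O = 463$ ($O = 143 - - 32 \cdot 5 \left(-1\right) \left(-1 - 1\right) = 143 - - 32 \cdot 5 \left(-1\right) \left(-2\right) = 143 - \left(-32\right) 10 = 143 - -320 = 143 + 320 = 463$)
$O^{2} = 463^{2} = 214369$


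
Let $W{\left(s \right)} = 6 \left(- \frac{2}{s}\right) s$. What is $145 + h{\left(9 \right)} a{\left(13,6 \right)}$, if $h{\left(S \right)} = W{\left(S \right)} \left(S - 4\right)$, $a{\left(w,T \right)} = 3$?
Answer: $-35$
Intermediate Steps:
$W{\left(s \right)} = -12$ ($W{\left(s \right)} = - \frac{12}{s} s = -12$)
$h{\left(S \right)} = 48 - 12 S$ ($h{\left(S \right)} = - 12 \left(S - 4\right) = - 12 \left(-4 + S\right) = 48 - 12 S$)
$145 + h{\left(9 \right)} a{\left(13,6 \right)} = 145 + \left(48 - 108\right) 3 = 145 - 180 = -35$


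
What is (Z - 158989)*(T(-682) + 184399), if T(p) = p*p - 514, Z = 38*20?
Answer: -102692045061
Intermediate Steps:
Z = 760
T(p) = -514 + p² (T(p) = p² - 514 = -514 + p²)
(Z - 158989)*(T(-682) + 184399) = (760 - 158989)*((-514 + (-682)²) + 184399) = -158229*((-514 + 465124) + 184399) = -158229*(464610 + 184399) = -158229*649009 = -102692045061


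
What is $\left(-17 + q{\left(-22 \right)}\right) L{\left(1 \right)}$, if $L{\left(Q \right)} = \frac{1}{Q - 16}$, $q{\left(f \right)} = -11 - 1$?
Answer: $\frac{29}{15} \approx 1.9333$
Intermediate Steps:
$q{\left(f \right)} = -12$ ($q{\left(f \right)} = -11 - 1 = -12$)
$L{\left(Q \right)} = \frac{1}{-16 + Q}$
$\left(-17 + q{\left(-22 \right)}\right) L{\left(1 \right)} = \frac{-17 - 12}{-16 + 1} = - \frac{29}{-15} = \left(-29\right) \left(- \frac{1}{15}\right) = \frac{29}{15}$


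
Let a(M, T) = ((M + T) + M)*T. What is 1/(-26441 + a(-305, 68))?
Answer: -1/63297 ≈ -1.5799e-5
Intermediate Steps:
a(M, T) = T*(T + 2*M) (a(M, T) = (T + 2*M)*T = T*(T + 2*M))
1/(-26441 + a(-305, 68)) = 1/(-26441 + 68*(68 + 2*(-305))) = 1/(-26441 + 68*(68 - 610)) = 1/(-26441 + 68*(-542)) = 1/(-26441 - 36856) = 1/(-63297) = -1/63297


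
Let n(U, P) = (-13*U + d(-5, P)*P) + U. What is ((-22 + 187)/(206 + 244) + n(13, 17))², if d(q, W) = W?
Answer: 16008001/900 ≈ 17787.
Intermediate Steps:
n(U, P) = P² - 12*U (n(U, P) = (-13*U + P*P) + U = (-13*U + P²) + U = (P² - 13*U) + U = P² - 12*U)
((-22 + 187)/(206 + 244) + n(13, 17))² = ((-22 + 187)/(206 + 244) + (17² - 12*13))² = (165/450 + (289 - 156))² = (165*(1/450) + 133)² = (11/30 + 133)² = (4001/30)² = 16008001/900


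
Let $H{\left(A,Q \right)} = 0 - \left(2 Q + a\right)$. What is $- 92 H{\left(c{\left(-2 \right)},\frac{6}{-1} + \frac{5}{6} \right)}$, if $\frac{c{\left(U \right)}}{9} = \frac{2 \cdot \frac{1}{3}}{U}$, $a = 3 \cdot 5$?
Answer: $\frac{1288}{3} \approx 429.33$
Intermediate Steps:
$a = 15$
$c{\left(U \right)} = \frac{6}{U}$ ($c{\left(U \right)} = 9 \frac{2 \cdot \frac{1}{3}}{U} = 9 \frac{2}{3 U} = \frac{6}{U}$)
$H{\left(A,Q \right)} = -15 - 2 Q$ ($H{\left(A,Q \right)} = 0 - \left(2 Q + 15\right) = 0 - \left(15 + 2 Q\right) = -15 - 2 Q$)
$- 92 H{\left(c{\left(-2 \right)},\frac{6}{-1} + \frac{5}{6} \right)} = - 92 \left(-15 - 2 \left(\frac{6}{-1} + \frac{5}{6}\right)\right) = - 92 \left(-15 - 2 \left(6 \left(-1\right) + 5 \cdot \frac{1}{6}\right)\right) = - 92 \left(-15 - 2 \left(-6 + \frac{5}{6}\right)\right) = - 92 \left(-15 - - \frac{31}{3}\right) = - 92 \left(-15 + \frac{31}{3}\right) = \left(-92\right) \left(- \frac{14}{3}\right) = \frac{1288}{3}$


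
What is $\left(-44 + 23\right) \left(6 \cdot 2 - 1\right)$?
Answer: $-231$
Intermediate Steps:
$\left(-44 + 23\right) \left(6 \cdot 2 - 1\right) = - 21 \left(12 - 1\right) = \left(-21\right) 11 = -231$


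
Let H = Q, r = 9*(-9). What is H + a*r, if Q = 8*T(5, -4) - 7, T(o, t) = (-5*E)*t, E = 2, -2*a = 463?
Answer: 38129/2 ≈ 19065.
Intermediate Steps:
a = -463/2 (a = -1/2*463 = -463/2 ≈ -231.50)
T(o, t) = -10*t (T(o, t) = (-5*2)*t = -10*t)
r = -81
Q = 313 (Q = 8*(-10*(-4)) - 7 = 8*40 - 7 = 320 - 7 = 313)
H = 313
H + a*r = 313 - 463/2*(-81) = 313 + 37503/2 = 38129/2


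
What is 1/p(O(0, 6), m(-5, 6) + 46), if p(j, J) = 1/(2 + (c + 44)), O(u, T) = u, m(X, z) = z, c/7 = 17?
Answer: 165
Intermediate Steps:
c = 119 (c = 7*17 = 119)
p(j, J) = 1/165 (p(j, J) = 1/(2 + (119 + 44)) = 1/(2 + 163) = 1/165)
1/p(O(0, 6), m(-5, 6) + 46) = 1/(1/165) = 165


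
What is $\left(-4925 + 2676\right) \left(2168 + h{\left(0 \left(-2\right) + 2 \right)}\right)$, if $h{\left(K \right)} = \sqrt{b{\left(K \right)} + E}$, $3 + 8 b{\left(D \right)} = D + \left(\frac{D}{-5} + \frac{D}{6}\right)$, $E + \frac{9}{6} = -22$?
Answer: $-4875832 - \frac{2249 i \sqrt{21270}}{30} \approx -4.8758 \cdot 10^{6} - 10933.0 i$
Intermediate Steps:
$E = - \frac{47}{2}$ ($E = - \frac{3}{2} - 22 = - \frac{47}{2} \approx -23.5$)
$b{\left(D \right)} = - \frac{3}{8} + \frac{29 D}{240}$ ($b{\left(D \right)} = - \frac{3}{8} + \frac{D + \left(\frac{D}{-5} + \frac{D}{6}\right)}{8} = - \frac{3}{8} + \frac{D + \left(D \left(- \frac{1}{5}\right) + D \frac{1}{6}\right)}{8} = - \frac{3}{8} + \frac{D + \left(- \frac{D}{5} + \frac{D}{6}\right)}{8} = - \frac{3}{8} + \frac{D - \frac{D}{30}}{8} = - \frac{3}{8} + \frac{\frac{29}{30} D}{8} = - \frac{3}{8} + \frac{29 D}{240}$)
$h{\left(K \right)} = \sqrt{- \frac{191}{8} + \frac{29 K}{240}}$ ($h{\left(K \right)} = \sqrt{\left(- \frac{3}{8} + \frac{29 K}{240}\right) - \frac{47}{2}} = \sqrt{- \frac{191}{8} + \frac{29 K}{240}}$)
$\left(-4925 + 2676\right) \left(2168 + h{\left(0 \left(-2\right) + 2 \right)}\right) = \left(-4925 + 2676\right) \left(2168 + \frac{\sqrt{-85950 + 435 \left(0 \left(-2\right) + 2\right)}}{60}\right) = - 2249 \left(2168 + \frac{\sqrt{-85950 + 435 \left(0 + 2\right)}}{60}\right) = - 2249 \left(2168 + \frac{\sqrt{-85950 + 435 \cdot 2}}{60}\right) = - 2249 \left(2168 + \frac{\sqrt{-85950 + 870}}{60}\right) = - 2249 \left(2168 + \frac{\sqrt{-85080}}{60}\right) = - 2249 \left(2168 + \frac{2 i \sqrt{21270}}{60}\right) = - 2249 \left(2168 + \frac{i \sqrt{21270}}{30}\right) = -4875832 - \frac{2249 i \sqrt{21270}}{30}$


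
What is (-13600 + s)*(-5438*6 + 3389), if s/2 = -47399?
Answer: 3169449122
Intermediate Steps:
s = -94798 (s = 2*(-47399) = -94798)
(-13600 + s)*(-5438*6 + 3389) = (-13600 - 94798)*(-5438*6 + 3389) = -108398*(-32628 + 3389) = -108398*(-29239) = 3169449122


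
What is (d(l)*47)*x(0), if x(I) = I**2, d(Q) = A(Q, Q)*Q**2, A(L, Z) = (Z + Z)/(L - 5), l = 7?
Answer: 0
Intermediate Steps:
A(L, Z) = 2*Z/(-5 + L) (A(L, Z) = (2*Z)/(-5 + L) = 2*Z/(-5 + L))
d(Q) = 2*Q**3/(-5 + Q) (d(Q) = (2*Q/(-5 + Q))*Q**2 = 2*Q**3/(-5 + Q))
(d(l)*47)*x(0) = ((2*7**3/(-5 + 7))*47)*0**2 = ((2*343/2)*47)*0 = ((2*343*(1/2))*47)*0 = (343*47)*0 = 16121*0 = 0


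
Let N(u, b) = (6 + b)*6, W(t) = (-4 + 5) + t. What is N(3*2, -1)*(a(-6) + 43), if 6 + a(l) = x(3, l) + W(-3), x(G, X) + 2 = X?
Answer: 810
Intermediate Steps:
x(G, X) = -2 + X
W(t) = 1 + t
N(u, b) = 36 + 6*b
a(l) = -10 + l (a(l) = -6 + ((-2 + l) + (1 - 3)) = -6 + ((-2 + l) - 2) = -6 + (-4 + l) = -10 + l)
N(3*2, -1)*(a(-6) + 43) = (36 + 6*(-1))*((-10 - 6) + 43) = (36 - 6)*(-16 + 43) = 30*27 = 810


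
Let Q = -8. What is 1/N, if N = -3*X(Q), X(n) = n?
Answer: 1/24 ≈ 0.041667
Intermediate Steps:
N = 24 (N = -3*(-8) = 24)
1/N = 1/24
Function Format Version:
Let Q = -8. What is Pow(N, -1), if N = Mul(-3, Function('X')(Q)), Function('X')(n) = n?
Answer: Rational(1, 24) ≈ 0.041667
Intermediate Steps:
N = 24 (N = Mul(-3, -8) = 24)
Pow(N, -1) = Pow(24, -1) = Rational(1, 24)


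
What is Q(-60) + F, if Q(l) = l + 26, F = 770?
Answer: 736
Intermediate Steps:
Q(l) = 26 + l
Q(-60) + F = (26 - 60) + 770 = -34 + 770 = 736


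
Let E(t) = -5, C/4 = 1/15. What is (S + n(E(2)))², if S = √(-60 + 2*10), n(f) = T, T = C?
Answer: -8984/225 + 16*I*√10/15 ≈ -39.929 + 3.3731*I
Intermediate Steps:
C = 4/15 ≈ 0.26667
T = 4/15 ≈ 0.26667
n(f) = 4/15
S = 2*I*√10 (S = √(-60 + 20) = √(-40) = 2*I*√10 ≈ 6.3246*I)
(S + n(E(2)))² = (2*I*√10 + 4/15)² = (4/15 + 2*I*√10)²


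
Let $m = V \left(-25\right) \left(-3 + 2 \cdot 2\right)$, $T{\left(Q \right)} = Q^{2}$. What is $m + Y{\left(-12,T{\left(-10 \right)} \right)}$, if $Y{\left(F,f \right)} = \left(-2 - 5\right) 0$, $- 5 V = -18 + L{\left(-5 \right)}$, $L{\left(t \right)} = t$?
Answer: $-115$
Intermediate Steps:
$V = \frac{23}{5}$ ($V = - \frac{-18 - 5}{5} = \left(- \frac{1}{5}\right) \left(-23\right) = \frac{23}{5} \approx 4.6$)
$Y{\left(F,f \right)} = 0$ ($Y{\left(F,f \right)} = \left(-7\right) 0 = 0$)
$m = -115$ ($m = \frac{23}{5} \left(-25\right) \left(-3 + 2 \cdot 2\right) = - 115 \left(-3 + 4\right) = \left(-115\right) 1 = -115$)
$m + Y{\left(-12,T{\left(-10 \right)} \right)} = -115 + 0 = -115$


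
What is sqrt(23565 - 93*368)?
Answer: I*sqrt(10659) ≈ 103.24*I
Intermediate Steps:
sqrt(23565 - 93*368) = sqrt(23565 - 34224) = sqrt(-10659) = I*sqrt(10659)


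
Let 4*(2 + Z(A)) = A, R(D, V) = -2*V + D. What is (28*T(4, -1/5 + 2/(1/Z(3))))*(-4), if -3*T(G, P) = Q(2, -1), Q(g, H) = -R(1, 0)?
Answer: -112/3 ≈ -37.333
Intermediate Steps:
R(D, V) = D - 2*V
Z(A) = -2 + A/4
Q(g, H) = -1 (Q(g, H) = -(1 - 2*0) = -(1 + 0) = -1*1 = -1)
T(G, P) = 1/3 (T(G, P) = -1/3*(-1) = 1/3)
(28*T(4, -1/5 + 2/(1/Z(3))))*(-4) = (28*(1/3))*(-4) = (28/3)*(-4) = -112/3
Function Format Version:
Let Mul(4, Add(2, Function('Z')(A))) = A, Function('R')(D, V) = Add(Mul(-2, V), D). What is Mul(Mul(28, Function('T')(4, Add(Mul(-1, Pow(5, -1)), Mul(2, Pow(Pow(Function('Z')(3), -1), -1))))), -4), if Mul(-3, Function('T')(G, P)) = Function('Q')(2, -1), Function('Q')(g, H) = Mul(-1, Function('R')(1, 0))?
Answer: Rational(-112, 3) ≈ -37.333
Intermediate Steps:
Function('R')(D, V) = Add(D, Mul(-2, V))
Function('Z')(A) = Add(-2, Mul(Rational(1, 4), A))
Function('Q')(g, H) = -1 (Function('Q')(g, H) = Mul(-1, Add(1, Mul(-2, 0))) = Mul(-1, Add(1, 0)) = Mul(-1, 1) = -1)
Function('T')(G, P) = Rational(1, 3) (Function('T')(G, P) = Mul(Rational(-1, 3), -1) = Rational(1, 3))
Mul(Mul(28, Function('T')(4, Add(Mul(-1, Pow(5, -1)), Mul(2, Pow(Pow(Function('Z')(3), -1), -1))))), -4) = Mul(Mul(28, Rational(1, 3)), -4) = Mul(Rational(28, 3), -4) = Rational(-112, 3)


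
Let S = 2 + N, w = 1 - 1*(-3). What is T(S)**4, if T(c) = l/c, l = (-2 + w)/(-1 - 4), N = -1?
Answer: 16/625 ≈ 0.025600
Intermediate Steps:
w = 4 (w = 1 + 3 = 4)
l = -2/5 (l = (-2 + 4)/(-1 - 4) = 2/(-5) = 2*(-1/5) = -2/5 ≈ -0.40000)
S = 1 (S = 2 - 1 = 1)
T(c) = -2/(5*c)
T(S)**4 = (-2/5/1)**4 = (-2/5*1)**4 = (-2/5)**4 = 16/625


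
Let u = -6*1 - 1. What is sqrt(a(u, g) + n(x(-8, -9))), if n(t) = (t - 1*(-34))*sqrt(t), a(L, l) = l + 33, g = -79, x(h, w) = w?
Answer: sqrt(-46 + 75*I) ≈ 4.5816 + 8.1848*I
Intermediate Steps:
u = -7 (u = -6 - 1 = -7)
a(L, l) = 33 + l
n(t) = sqrt(t)*(34 + t) (n(t) = (t + 34)*sqrt(t) = (34 + t)*sqrt(t) = sqrt(t)*(34 + t))
sqrt(a(u, g) + n(x(-8, -9))) = sqrt((33 - 79) + sqrt(-9)*(34 - 9)) = sqrt(-46 + (3*I)*25) = sqrt(-46 + 75*I)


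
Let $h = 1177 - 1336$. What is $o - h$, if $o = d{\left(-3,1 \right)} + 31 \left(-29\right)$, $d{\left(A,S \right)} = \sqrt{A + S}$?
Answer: $-740 + i \sqrt{2} \approx -740.0 + 1.4142 i$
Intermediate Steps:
$h = -159$
$o = -899 + i \sqrt{2}$ ($o = \sqrt{-3 + 1} + 31 \left(-29\right) = \sqrt{-2} - 899 = i \sqrt{2} - 899 = -899 + i \sqrt{2} \approx -899.0 + 1.4142 i$)
$o - h = \left(-899 + i \sqrt{2}\right) - -159 = \left(-899 + i \sqrt{2}\right) + 159 = -740 + i \sqrt{2}$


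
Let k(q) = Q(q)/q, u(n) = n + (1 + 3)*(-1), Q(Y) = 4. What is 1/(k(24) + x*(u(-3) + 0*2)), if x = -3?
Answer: 6/127 ≈ 0.047244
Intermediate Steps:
u(n) = -4 + n (u(n) = n + 4*(-1) = n - 4 = -4 + n)
k(q) = 4/q
1/(k(24) + x*(u(-3) + 0*2)) = 1/(4/24 - 3*((-4 - 3) + 0*2)) = 1/(4*(1/24) - 3*(-7 + 0)) = 1/(⅙ - 3*(-7)) = 1/(⅙ + 21) = 1/(127/6) = 6/127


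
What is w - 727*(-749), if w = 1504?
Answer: 546027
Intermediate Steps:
w - 727*(-749) = 1504 - 727*(-749) = 1504 + 544523 = 546027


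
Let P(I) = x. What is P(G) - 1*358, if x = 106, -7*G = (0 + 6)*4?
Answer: -252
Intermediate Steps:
G = -24/7 (G = -(0 + 6)*4/7 = -6*4/7 = -1/7*24 = -24/7 ≈ -3.4286)
P(I) = 106
P(G) - 1*358 = 106 - 1*358 = 106 - 358 = -252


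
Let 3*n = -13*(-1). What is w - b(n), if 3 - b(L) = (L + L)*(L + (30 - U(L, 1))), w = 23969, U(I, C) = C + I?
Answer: 72652/3 ≈ 24217.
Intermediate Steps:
n = 13/3 (n = (-13*(-1))/3 = (⅓)*13 = 13/3 ≈ 4.3333)
b(L) = 3 - 58*L (b(L) = 3 - (L + L)*(L + (30 - (1 + L))) = 3 - 2*L*(L + (30 + (-1 - L))) = 3 - 2*L*(L + (29 - L)) = 3 - 2*L*29 = 3 - 58*L)
w - b(n) = 23969 - (3 - 58*13/3) = 23969 - (3 - 754/3) = 23969 - 1*(-745/3) = 23969 + 745/3 = 72652/3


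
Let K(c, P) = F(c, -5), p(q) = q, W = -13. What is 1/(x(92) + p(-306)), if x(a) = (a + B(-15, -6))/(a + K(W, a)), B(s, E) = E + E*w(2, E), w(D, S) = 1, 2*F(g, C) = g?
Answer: -171/52166 ≈ -0.0032780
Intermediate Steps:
F(g, C) = g/2
K(c, P) = c/2
B(s, E) = 2*E (B(s, E) = E + E*1 = E + E = 2*E)
x(a) = (-12 + a)/(-13/2 + a) (x(a) = (a + 2*(-6))/(a + (½)*(-13)) = (a - 12)/(a - 13/2) = (-12 + a)/(-13/2 + a))
1/(x(92) + p(-306)) = 1/(2*(-12 + 92)/(-13 + 2*92) - 306) = 1/(2*80/(-13 + 184) - 306) = 1/(2*80/171 - 306) = 1/(2*(1/171)*80 - 306) = 1/(160/171 - 306) = 1/(-52166/171) = -171/52166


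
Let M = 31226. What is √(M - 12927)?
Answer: √18299 ≈ 135.27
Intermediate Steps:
√(M - 12927) = √(31226 - 12927) = √18299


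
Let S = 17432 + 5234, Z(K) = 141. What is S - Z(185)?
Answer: 22525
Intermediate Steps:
S = 22666
S - Z(185) = 22666 - 1*141 = 22666 - 141 = 22525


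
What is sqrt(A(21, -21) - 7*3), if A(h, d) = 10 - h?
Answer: 4*I*sqrt(2) ≈ 5.6569*I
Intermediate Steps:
sqrt(A(21, -21) - 7*3) = sqrt((10 - 1*21) - 7*3) = sqrt((10 - 21) - 21) = sqrt(-11 - 21) = sqrt(-32) = 4*I*sqrt(2)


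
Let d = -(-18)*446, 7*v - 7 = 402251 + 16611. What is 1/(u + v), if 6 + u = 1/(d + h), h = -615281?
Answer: 4250771/254333952224 ≈ 1.6713e-5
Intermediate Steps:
v = 418869/7 (v = 1 + (402251 + 16611)/7 = 1 + (⅐)*418862 = 1 + 418862/7 = 418869/7 ≈ 59838.)
d = 8028 (d = -18*(-446) = 8028)
u = -3643519/607253 (u = -6 + 1/(8028 - 615281) = -6 + 1/(-607253) = -6 - 1/607253 = -3643519/607253 ≈ -6.0000)
1/(u + v) = 1/(-3643519/607253 + 418869/7) = 1/(254333952224/4250771) = 4250771/254333952224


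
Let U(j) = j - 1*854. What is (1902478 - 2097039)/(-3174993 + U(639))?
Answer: 194561/3175208 ≈ 0.061275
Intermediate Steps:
U(j) = -854 + j (U(j) = j - 854 = -854 + j)
(1902478 - 2097039)/(-3174993 + U(639)) = (1902478 - 2097039)/(-3174993 + (-854 + 639)) = -194561/(-3174993 - 215) = -194561/(-3175208) = -194561*(-1/3175208) = 194561/3175208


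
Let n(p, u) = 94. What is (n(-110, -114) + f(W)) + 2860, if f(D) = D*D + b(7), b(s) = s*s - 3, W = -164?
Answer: 29896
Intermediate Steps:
b(s) = -3 + s² (b(s) = s² - 3 = -3 + s²)
f(D) = 46 + D² (f(D) = D*D + (-3 + 7²) = D² + (-3 + 49) = D² + 46 = 46 + D²)
(n(-110, -114) + f(W)) + 2860 = (94 + (46 + (-164)²)) + 2860 = (94 + (46 + 26896)) + 2860 = (94 + 26942) + 2860 = 27036 + 2860 = 29896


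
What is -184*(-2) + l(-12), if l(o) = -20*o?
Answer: 608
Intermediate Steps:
-184*(-2) + l(-12) = -184*(-2) - 20*(-12) = 368 + 240 = 608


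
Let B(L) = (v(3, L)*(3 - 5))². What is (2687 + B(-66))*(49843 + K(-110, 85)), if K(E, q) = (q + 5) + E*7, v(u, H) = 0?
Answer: 132100981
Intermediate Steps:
K(E, q) = 5 + q + 7*E (K(E, q) = (5 + q) + 7*E = 5 + q + 7*E)
B(L) = 0 (B(L) = (0*(3 - 5))² = (0*(-2))² = 0² = 0)
(2687 + B(-66))*(49843 + K(-110, 85)) = (2687 + 0)*(49843 + (5 + 85 + 7*(-110))) = 2687*(49843 + (5 + 85 - 770)) = 2687*(49843 - 680) = 2687*49163 = 132100981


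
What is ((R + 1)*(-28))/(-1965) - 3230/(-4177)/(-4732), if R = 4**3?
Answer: 3596697953/3883933326 ≈ 0.92605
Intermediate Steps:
R = 64
((R + 1)*(-28))/(-1965) - 3230/(-4177)/(-4732) = ((64 + 1)*(-28))/(-1965) - 3230/(-4177)/(-4732) = (65*(-28))*(-1/1965) - 3230*(-1/4177)*(-1/4732) = -1820*(-1/1965) + (3230/4177)*(-1/4732) = 364/393 - 1615/9882782 = 3596697953/3883933326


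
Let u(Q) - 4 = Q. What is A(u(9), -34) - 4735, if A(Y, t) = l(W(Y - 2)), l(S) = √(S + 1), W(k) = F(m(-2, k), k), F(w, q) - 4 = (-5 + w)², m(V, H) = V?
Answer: -4735 + 3*√6 ≈ -4727.6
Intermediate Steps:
u(Q) = 4 + Q
F(w, q) = 4 + (-5 + w)²
W(k) = 53 (W(k) = 4 + (-5 - 2)² = 4 + (-7)² = 4 + 49 = 53)
l(S) = √(1 + S)
A(Y, t) = 3*√6 (A(Y, t) = √(1 + 53) = √54 = 3*√6)
A(u(9), -34) - 4735 = 3*√6 - 4735 = -4735 + 3*√6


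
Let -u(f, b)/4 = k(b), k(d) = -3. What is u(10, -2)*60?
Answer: 720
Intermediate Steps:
u(f, b) = 12 (u(f, b) = -4*(-3) = 12)
u(10, -2)*60 = 12*60 = 720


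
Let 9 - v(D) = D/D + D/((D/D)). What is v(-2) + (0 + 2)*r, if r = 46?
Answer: 102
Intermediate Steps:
v(D) = 8 - D (v(D) = 9 - (D/D + D/((D/D))) = 9 - (1 + D/1) = 9 - (1 + D*1) = 9 - (1 + D) = 9 + (-1 - D) = 8 - D)
v(-2) + (0 + 2)*r = (8 - 1*(-2)) + (0 + 2)*46 = (8 + 2) + 2*46 = 10 + 92 = 102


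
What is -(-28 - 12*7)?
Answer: 112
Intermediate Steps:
-(-28 - 12*7) = -(-28 - 84) = -1*(-112) = 112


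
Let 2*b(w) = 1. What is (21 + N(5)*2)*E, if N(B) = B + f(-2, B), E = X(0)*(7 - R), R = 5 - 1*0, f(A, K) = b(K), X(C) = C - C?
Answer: 0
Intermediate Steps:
X(C) = 0
b(w) = ½ (b(w) = (½)*1 = ½)
f(A, K) = ½
R = 5 (R = 5 + 0 = 5)
E = 0 (E = 0*(7 - 1*5) = 0*(7 - 5) = 0*2 = 0)
N(B) = ½ + B (N(B) = B + ½ = ½ + B)
(21 + N(5)*2)*E = (21 + (½ + 5)*2)*0 = (21 + (11/2)*2)*0 = (21 + 11)*0 = 32*0 = 0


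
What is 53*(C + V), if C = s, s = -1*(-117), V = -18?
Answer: 5247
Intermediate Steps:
s = 117
C = 117
53*(C + V) = 53*(117 - 18) = 53*99 = 5247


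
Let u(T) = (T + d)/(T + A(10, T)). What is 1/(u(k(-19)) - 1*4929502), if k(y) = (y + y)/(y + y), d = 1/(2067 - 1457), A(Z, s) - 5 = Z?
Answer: -9760/48111938909 ≈ -2.0286e-7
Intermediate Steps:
A(Z, s) = 5 + Z
d = 1/610 ≈ 0.0016393
k(y) = 1 (k(y) = (2*y)/((2*y)) = (2*y)*(1/(2*y)) = 1)
u(T) = (1/610 + T)/(15 + T) (u(T) = (T + 1/610)/(T + (5 + 10)) = (1/610 + T)/(T + 15) = (1/610 + T)/(15 + T))
1/(u(k(-19)) - 1*4929502) = 1/((1/610 + 1)/(15 + 1) - 1*4929502) = 1/((611/610)/16 - 4929502) = 1/((1/16)*(611/610) - 4929502) = 1/(611/9760 - 4929502) = 1/(-48111938909/9760) = -9760/48111938909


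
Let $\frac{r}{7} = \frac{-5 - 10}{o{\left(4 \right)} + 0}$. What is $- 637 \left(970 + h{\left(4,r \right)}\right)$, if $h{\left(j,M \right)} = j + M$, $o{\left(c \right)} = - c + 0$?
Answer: $- \frac{2548637}{4} \approx -6.3716 \cdot 10^{5}$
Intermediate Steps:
$o{\left(c \right)} = - c$
$r = \frac{105}{4}$ ($r = 7 \frac{-5 - 10}{\left(-1\right) 4 + 0} = 7 \left(- \frac{15}{-4 + 0}\right) = 7 \left(- \frac{15}{-4}\right) = 7 \left(\left(-15\right) \left(- \frac{1}{4}\right)\right) = 7 \cdot \frac{15}{4} = \frac{105}{4} \approx 26.25$)
$h{\left(j,M \right)} = M + j$
$- 637 \left(970 + h{\left(4,r \right)}\right) = - 637 \left(970 + \left(\frac{105}{4} + 4\right)\right) = - 637 \left(970 + \frac{121}{4}\right) = \left(-637\right) \frac{4001}{4} = - \frac{2548637}{4}$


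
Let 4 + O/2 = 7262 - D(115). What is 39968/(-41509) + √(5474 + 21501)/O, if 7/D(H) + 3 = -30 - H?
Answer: -39968/41509 + 370*√1079/1074191 ≈ -0.95156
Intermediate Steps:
D(H) = 7/(-33 - H) (D(H) = 7/(-3 + (-30 - H)) = 7/(-33 - H))
O = 1074191/74 (O = -8 + 2*(7262 - (-7)/(33 + 115)) = -8 + 2*(7262 - (-7)/148) = -8 + 2*(7262 - 1*(-7/148)) = -8 + 2*(7262 + 7/148) = -8 + 2*(1074783/148) = -8 + 1074783/74 = 1074191/74 ≈ 14516.)
39968/(-41509) + √(5474 + 21501)/O = 39968/(-41509) + √(5474 + 21501)/(1074191/74) = 39968*(-1/41509) + √26975*(74/1074191) = -39968/41509 + (5*√1079)*(74/1074191) = -39968/41509 + 370*√1079/1074191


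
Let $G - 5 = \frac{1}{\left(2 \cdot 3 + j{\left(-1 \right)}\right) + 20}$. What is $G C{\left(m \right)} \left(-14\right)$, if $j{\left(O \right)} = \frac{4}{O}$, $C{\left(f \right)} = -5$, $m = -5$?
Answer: $\frac{3885}{11} \approx 353.18$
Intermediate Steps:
$G = \frac{111}{22}$ ($G = 5 + \frac{1}{\left(2 \cdot 3 + \frac{4}{-1}\right) + 20} = 5 + \frac{1}{\left(6 + 4 \left(-1\right)\right) + 20} = 5 + \frac{1}{\left(6 - 4\right) + 20} = 5 + \frac{1}{2 + 20} = 5 + \frac{1}{22} = \frac{111}{22} \approx 5.0455$)
$G C{\left(m \right)} \left(-14\right) = \frac{111}{22} \left(-5\right) \left(-14\right) = \left(- \frac{555}{22}\right) \left(-14\right) = \frac{3885}{11}$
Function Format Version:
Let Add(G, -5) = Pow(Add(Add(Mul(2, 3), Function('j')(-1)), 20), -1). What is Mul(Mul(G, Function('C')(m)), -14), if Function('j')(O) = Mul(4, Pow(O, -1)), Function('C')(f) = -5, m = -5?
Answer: Rational(3885, 11) ≈ 353.18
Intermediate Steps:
G = Rational(111, 22) (G = Add(5, Pow(Add(Add(Mul(2, 3), Mul(4, Pow(-1, -1))), 20), -1)) = Add(5, Pow(Add(Add(6, Mul(4, -1)), 20), -1)) = Add(5, Pow(Add(Add(6, -4), 20), -1)) = Add(5, Pow(Add(2, 20), -1)) = Add(5, Pow(22, -1)) = Add(5, Rational(1, 22)) = Rational(111, 22) ≈ 5.0455)
Mul(Mul(G, Function('C')(m)), -14) = Mul(Mul(Rational(111, 22), -5), -14) = Mul(Rational(-555, 22), -14) = Rational(3885, 11)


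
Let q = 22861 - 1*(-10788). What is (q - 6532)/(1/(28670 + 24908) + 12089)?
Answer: 484291542/215901481 ≈ 2.2431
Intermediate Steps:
q = 33649 (q = 22861 + 10788 = 33649)
(q - 6532)/(1/(28670 + 24908) + 12089) = (33649 - 6532)/(1/(28670 + 24908) + 12089) = 27117/(1/53578 + 12089) = 27117/(647704443/53578) = 27117*(53578/647704443) = 484291542/215901481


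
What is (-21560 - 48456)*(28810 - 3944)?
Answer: -1741017856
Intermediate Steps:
(-21560 - 48456)*(28810 - 3944) = -70016*24866 = -1741017856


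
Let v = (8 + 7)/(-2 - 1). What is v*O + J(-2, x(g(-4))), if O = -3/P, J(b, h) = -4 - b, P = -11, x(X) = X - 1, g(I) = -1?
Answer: -37/11 ≈ -3.3636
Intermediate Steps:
x(X) = -1 + X
v = -5 (v = 15/(-3) = 15*(-⅓) = -5)
O = 3/11 (O = -3/(-11) = -3*(-1/11) = 3/11 ≈ 0.27273)
v*O + J(-2, x(g(-4))) = -5*3/11 + (-4 - 1*(-2)) = -15/11 + (-4 + 2) = -15/11 - 2 = -37/11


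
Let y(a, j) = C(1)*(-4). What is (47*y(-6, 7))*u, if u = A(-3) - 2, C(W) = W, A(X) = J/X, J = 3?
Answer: 564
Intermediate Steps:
A(X) = 3/X
y(a, j) = -4 (y(a, j) = 1*(-4) = -4)
u = -3 (u = 3/(-3) - 2 = 3*(-1/3) - 2 = -1 - 2 = -3)
(47*y(-6, 7))*u = (47*(-4))*(-3) = -188*(-3) = 564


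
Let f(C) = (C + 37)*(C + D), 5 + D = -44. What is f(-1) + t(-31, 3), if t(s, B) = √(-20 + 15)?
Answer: -1800 + I*√5 ≈ -1800.0 + 2.2361*I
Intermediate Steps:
D = -49 (D = -5 - 44 = -49)
t(s, B) = I*√5 (t(s, B) = √(-5) = I*√5)
f(C) = (-49 + C)*(37 + C) (f(C) = (C + 37)*(C - 49) = (37 + C)*(-49 + C) = (-49 + C)*(37 + C))
f(-1) + t(-31, 3) = (-1813 + (-1)² - 12*(-1)) + I*√5 = (-1813 + 1 + 12) + I*√5 = -1800 + I*√5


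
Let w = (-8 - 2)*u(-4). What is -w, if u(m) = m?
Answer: -40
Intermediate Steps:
w = 40 (w = (-8 - 2)*(-4) = -10*(-4) = 40)
-w = -1*40 = -40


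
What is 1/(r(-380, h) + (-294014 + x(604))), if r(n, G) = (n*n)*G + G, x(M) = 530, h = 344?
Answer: 1/49380460 ≈ 2.0251e-8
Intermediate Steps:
r(n, G) = G + G*n² (r(n, G) = n²*G + G = G*n² + G = G + G*n²)
1/(r(-380, h) + (-294014 + x(604))) = 1/(344*(1 + (-380)²) + (-294014 + 530)) = 1/(344*(1 + 144400) - 293484) = 1/(344*144401 - 293484) = 1/(49673944 - 293484) = 1/49380460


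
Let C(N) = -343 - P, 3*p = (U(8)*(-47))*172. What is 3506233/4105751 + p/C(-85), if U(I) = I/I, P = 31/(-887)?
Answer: 16320106907149/1873515767565 ≈ 8.7110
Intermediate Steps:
P = -31/887 (P = 31*(-1/887) = -31/887 ≈ -0.034949)
U(I) = 1
p = -8084/3 (p = ((1*(-47))*172)/3 = (-47*172)/3 = (⅓)*(-8084) = -8084/3 ≈ -2694.7)
C(N) = -304210/887 (C(N) = -343 - 1*(-31/887) = -343 + 31/887 = -304210/887)
3506233/4105751 + p/C(-85) = 3506233/4105751 - 8084/(3*(-304210/887)) = 3506233*(1/4105751) - 8084/3*(-887/304210) = 3506233/4105751 + 3585254/456315 = 16320106907149/1873515767565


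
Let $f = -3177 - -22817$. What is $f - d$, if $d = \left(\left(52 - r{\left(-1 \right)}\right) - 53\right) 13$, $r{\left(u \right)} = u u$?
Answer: $19666$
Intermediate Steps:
$r{\left(u \right)} = u^{2}$
$f = 19640$ ($f = -3177 + 22817 = 19640$)
$d = -26$ ($d = \left(\left(52 - \left(-1\right)^{2}\right) - 53\right) 13 = \left(\left(52 - 1\right) - 53\right) 13 = \left(51 - 53\right) 13 = \left(-2\right) 13 = -26$)
$f - d = 19640 - -26 = 19640 + 26 = 19666$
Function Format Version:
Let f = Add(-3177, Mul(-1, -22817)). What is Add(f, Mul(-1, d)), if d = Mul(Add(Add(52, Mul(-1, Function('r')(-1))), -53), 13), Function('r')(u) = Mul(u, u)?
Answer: 19666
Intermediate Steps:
Function('r')(u) = Pow(u, 2)
f = 19640 (f = Add(-3177, 22817) = 19640)
d = -26 (d = Mul(Add(Add(52, Mul(-1, Pow(-1, 2))), -53), 13) = Mul(Add(Add(52, Mul(-1, 1)), -53), 13) = Mul(Add(Add(52, -1), -53), 13) = Mul(Add(51, -53), 13) = Mul(-2, 13) = -26)
Add(f, Mul(-1, d)) = Add(19640, Mul(-1, -26)) = Add(19640, 26) = 19666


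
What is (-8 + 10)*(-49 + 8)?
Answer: -82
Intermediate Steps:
(-8 + 10)*(-49 + 8) = 2*(-41) = -82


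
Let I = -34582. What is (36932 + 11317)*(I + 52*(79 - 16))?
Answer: -1510483194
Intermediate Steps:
(36932 + 11317)*(I + 52*(79 - 16)) = (36932 + 11317)*(-34582 + 52*(79 - 16)) = 48249*(-34582 + 52*63) = 48249*(-34582 + 3276) = 48249*(-31306) = -1510483194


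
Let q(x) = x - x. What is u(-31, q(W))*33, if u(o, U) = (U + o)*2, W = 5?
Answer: -2046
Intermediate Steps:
q(x) = 0
u(o, U) = 2*U + 2*o
u(-31, q(W))*33 = (2*0 + 2*(-31))*33 = (0 - 62)*33 = -62*33 = -2046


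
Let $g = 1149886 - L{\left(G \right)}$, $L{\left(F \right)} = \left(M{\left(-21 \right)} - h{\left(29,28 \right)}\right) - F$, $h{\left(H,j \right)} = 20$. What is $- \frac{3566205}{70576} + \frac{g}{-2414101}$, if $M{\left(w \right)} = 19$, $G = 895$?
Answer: $- \frac{8690396647137}{170377592176} \approx -51.007$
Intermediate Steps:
$L{\left(F \right)} = -1 - F$ ($L{\left(F \right)} = \left(19 - 20\right) - F = -1 - F$)
$g = 1150782$ ($g = 1149886 - \left(-1 - 895\right) = 1149886 - -896 = 1149886 + 896 = 1150782$)
$- \frac{3566205}{70576} + \frac{g}{-2414101} = - \frac{3566205}{70576} + \frac{1150782}{-2414101} = \left(-3566205\right) \frac{1}{70576} + 1150782 \left(- \frac{1}{2414101}\right) = - \frac{3566205}{70576} - \frac{1150782}{2414101} = - \frac{8690396647137}{170377592176}$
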